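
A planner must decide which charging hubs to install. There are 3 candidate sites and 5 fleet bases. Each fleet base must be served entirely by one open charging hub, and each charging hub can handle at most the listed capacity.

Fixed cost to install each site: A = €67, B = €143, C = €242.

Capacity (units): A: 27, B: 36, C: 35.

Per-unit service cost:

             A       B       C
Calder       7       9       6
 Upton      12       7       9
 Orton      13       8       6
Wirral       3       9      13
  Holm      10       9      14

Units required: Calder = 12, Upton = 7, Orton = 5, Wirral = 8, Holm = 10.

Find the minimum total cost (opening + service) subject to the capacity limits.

Minimum total cost: 497

Open {A, B}: Calder→A 7·12=84, Upton→B 7·7=49, Orton→B 8·5=40, Wirral→A 3·8=24, Holm→B 9·10=90.
Loads: A carries 20/27, B carries 22/36. Service 287; fixed 210; total 497.
Next best feasible plan costs 521.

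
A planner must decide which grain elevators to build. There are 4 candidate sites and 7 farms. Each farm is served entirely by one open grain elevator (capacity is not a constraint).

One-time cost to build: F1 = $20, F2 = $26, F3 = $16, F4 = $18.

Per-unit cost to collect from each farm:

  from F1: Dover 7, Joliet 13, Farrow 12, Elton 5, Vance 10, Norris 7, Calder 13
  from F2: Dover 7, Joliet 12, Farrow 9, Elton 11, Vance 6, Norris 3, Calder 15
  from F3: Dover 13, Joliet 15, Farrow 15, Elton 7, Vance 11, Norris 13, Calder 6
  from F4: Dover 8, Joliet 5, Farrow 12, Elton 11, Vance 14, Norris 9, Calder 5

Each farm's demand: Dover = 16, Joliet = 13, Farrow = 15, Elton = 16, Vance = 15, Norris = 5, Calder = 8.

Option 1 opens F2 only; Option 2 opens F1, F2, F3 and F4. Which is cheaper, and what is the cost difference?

Option 2 is cheaper by 213.

Option 1: {F2}: Dover→F2 7·16=112, Joliet→F2 12·13=156, Farrow→F2 9·15=135, Elton→F2 11·16=176, Vance→F2 6·15=90, Norris→F2 3·5=15, Calder→F2 15·8=120. Service 804; fixed 26; total 830.
Option 2: {F1, F2, F3, F4}: Dover→F1 7·16=112, Joliet→F4 5·13=65, Farrow→F2 9·15=135, Elton→F1 5·16=80, Vance→F2 6·15=90, Norris→F2 3·5=15, Calder→F4 5·8=40. Service 537; fixed 80; total 617.
Difference: |830 − 617| = 213.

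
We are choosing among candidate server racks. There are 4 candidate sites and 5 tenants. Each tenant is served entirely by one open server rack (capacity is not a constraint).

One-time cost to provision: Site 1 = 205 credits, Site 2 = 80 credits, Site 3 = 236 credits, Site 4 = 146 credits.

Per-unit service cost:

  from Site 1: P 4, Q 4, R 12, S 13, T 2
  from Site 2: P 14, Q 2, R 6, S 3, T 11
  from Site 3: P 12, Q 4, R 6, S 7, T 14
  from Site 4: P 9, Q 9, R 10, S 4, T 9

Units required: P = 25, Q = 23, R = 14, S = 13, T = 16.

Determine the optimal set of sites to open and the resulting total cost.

For any fixed open set, each tenant goes to its cheapest open site; total = fixed + service.
{Site 1, Site 2}: P→Site 1 4·25=100, Q→Site 2 2·23=46, R→Site 2 6·14=84, S→Site 2 3·13=39, T→Site 1 2·16=32. Service 301; fixed 285; total 586.
{Site 1, Site 2, Site 4}: P→Site 1 4·25=100, Q→Site 2 2·23=46, R→Site 2 6·14=84, S→Site 2 3·13=39, T→Site 1 2·16=32. Service 301; fixed 431; total 732.
{Site 2, Site 4}: service 538 + fixed 226 = 764
{Site 1, Site 2, Site 3, Site 4}: P→Site 1 4·25=100, Q→Site 2 2·23=46, R→Site 2 6·14=84, S→Site 2 3·13=39, T→Site 1 2·16=32. Service 301; fixed 667; total 968.
No other subset beats 586.

Open Site 1 and Site 2; minimum total cost 586.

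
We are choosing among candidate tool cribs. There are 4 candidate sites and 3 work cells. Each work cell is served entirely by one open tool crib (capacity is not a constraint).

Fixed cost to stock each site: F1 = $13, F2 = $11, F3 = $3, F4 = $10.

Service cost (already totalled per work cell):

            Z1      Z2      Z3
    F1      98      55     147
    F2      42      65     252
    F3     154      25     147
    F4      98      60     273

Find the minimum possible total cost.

For any fixed open set, each work cell goes to its cheapest open site; total = fixed + service.
{F2, F3}: Z1→F2 42, Z2→F3 25, Z3→F3 147. Service 214; fixed 14; total 228.
{F2, F3, F4}: service 214 + fixed 24 = 238
{F1, F2, F3}: Z1→F2 42, Z2→F3 25, Z3→F1 147. Service 214; fixed 27; total 241.
{F1, F2, F3, F4}: service 214 + fixed 37 = 251
No other subset beats 228.

Minimum total cost: 228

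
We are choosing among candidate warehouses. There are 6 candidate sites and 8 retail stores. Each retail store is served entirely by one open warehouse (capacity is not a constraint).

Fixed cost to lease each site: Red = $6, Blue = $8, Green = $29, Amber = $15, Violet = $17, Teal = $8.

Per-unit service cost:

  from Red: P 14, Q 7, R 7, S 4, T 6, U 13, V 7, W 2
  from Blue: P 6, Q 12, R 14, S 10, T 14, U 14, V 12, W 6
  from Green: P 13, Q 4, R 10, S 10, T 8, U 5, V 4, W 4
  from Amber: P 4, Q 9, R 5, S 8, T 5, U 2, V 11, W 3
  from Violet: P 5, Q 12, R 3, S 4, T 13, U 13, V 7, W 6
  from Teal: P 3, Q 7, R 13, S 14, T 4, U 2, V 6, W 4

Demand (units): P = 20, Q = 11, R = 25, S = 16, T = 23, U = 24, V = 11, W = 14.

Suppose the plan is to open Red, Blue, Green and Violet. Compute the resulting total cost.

Total cost: 673

Each retail store is assigned to its cheapest site among the open ones.
{Red, Blue, Green, Violet}: P→Violet 5·20=100, Q→Green 4·11=44, R→Violet 3·25=75, S→Red 4·16=64, T→Red 6·23=138, U→Green 5·24=120, V→Green 4·11=44, W→Red 2·14=28. Service 613; fixed 60; total 673.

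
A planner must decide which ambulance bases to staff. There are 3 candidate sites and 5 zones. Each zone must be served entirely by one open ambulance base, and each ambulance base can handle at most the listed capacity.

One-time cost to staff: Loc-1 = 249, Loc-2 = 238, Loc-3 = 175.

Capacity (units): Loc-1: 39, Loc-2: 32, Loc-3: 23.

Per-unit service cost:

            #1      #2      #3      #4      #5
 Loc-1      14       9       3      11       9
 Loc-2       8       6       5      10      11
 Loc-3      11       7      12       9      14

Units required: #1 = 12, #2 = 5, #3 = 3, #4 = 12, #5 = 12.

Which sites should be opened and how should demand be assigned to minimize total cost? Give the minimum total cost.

Minimum total cost: 794

Open {Loc-2, Loc-3}: #1→Loc-2 8·12=96, #2→Loc-2 6·5=30, #3→Loc-2 5·3=15, #4→Loc-3 9·12=108, #5→Loc-2 11·12=132.
Loads: Loc-2 carries 32/32, Loc-3 carries 12/23. Service 381; fixed 413; total 794.
Next best feasible plan costs 799.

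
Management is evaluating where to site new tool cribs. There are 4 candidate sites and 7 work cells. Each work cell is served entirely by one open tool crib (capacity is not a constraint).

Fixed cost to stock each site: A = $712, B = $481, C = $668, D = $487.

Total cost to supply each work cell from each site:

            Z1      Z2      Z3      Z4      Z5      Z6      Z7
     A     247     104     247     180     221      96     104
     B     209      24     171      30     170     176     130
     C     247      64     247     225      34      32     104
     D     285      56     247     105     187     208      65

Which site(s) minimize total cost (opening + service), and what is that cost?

For any fixed open set, each work cell goes to its cheapest open site; total = fixed + service.
{B}: Z1→B 209, Z2→B 24, Z3→B 171, Z4→B 30, Z5→B 170, Z6→B 176, Z7→B 130. Service 910; fixed 481; total 1391.
{C}: service 953 + fixed 668 = 1621
{D}: Z1→D 285, Z2→D 56, Z3→D 247, Z4→D 105, Z5→D 187, Z6→D 208, Z7→D 65. Service 1153; fixed 487; total 1640.
{A, B, C, D}: service 565 + fixed 2348 = 2913
No other subset beats 1391.

Open B only; minimum total cost 1391.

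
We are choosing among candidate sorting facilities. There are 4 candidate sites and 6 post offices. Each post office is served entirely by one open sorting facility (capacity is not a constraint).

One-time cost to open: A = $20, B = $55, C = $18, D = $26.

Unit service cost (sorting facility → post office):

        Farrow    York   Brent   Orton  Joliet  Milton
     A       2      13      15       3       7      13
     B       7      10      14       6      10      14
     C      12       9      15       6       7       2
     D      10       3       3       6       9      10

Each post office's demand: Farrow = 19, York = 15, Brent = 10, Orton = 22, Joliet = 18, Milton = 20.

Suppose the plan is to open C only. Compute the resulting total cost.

Total cost: 829

Each post office is assigned to its cheapest site among the open ones.
{C}: Farrow→C 12·19=228, York→C 9·15=135, Brent→C 15·10=150, Orton→C 6·22=132, Joliet→C 7·18=126, Milton→C 2·20=40. Service 811; fixed 18; total 829.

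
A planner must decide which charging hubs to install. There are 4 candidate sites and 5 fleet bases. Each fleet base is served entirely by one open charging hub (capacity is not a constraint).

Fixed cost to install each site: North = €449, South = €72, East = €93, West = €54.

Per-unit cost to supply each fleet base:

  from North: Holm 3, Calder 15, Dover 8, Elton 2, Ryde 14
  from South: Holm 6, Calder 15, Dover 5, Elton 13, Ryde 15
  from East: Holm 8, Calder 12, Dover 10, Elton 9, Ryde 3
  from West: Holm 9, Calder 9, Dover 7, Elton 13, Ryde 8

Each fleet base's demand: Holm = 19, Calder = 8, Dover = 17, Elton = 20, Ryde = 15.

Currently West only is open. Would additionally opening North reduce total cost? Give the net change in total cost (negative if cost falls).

No — net change +115 (cost rises by 115).

Current service cost with {West}: 742.
Adding North: each fleet base re-picks its cheapest; new service cost 408, saving 334.
Extra fixed cost: 449. Net change = 449 − 334 = 115.
(Totals: 796 → 911.)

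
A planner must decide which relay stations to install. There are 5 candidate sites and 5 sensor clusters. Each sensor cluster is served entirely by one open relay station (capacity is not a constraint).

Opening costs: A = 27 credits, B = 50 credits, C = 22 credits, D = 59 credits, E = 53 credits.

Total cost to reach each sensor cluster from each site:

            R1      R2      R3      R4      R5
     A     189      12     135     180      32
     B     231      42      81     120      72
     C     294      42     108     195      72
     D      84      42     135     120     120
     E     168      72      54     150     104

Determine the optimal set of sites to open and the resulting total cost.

Open A, D and E; minimum total cost 441.

For any fixed open set, each sensor cluster goes to its cheapest open site; total = fixed + service.
{A, D, E}: R1→D 84, R2→A 12, R3→E 54, R4→D 120, R5→A 32. Service 302; fixed 139; total 441.
{A, C, D, E}: R1→D 84, R2→A 12, R3→E 54, R4→D 120, R5→A 32. Service 302; fixed 161; total 463.
{A, C, D}: R1→D 84, R2→A 12, R3→C 108, R4→D 120, R5→A 32. Service 356; fixed 108; total 464.
{A, B, C, D, E}: service 302 + fixed 211 = 513
No other subset beats 441.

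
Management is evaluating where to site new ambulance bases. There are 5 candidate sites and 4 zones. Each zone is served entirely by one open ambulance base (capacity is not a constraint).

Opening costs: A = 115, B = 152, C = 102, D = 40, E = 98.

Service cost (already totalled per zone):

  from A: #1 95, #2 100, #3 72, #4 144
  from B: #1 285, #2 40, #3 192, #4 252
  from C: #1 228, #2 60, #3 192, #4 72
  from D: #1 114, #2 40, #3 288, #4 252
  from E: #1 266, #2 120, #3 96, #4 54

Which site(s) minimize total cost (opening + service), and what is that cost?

For any fixed open set, each zone goes to its cheapest open site; total = fixed + service.
{D, E}: #1→D 114, #2→D 40, #3→E 96, #4→E 54. Service 304; fixed 138; total 442.
{A, D}: service 351 + fixed 155 = 506
{A, D, E}: service 261 + fixed 253 = 514
{A, B, C, D, E}: service 261 + fixed 507 = 768
No other subset beats 442.

Open D and E; minimum total cost 442.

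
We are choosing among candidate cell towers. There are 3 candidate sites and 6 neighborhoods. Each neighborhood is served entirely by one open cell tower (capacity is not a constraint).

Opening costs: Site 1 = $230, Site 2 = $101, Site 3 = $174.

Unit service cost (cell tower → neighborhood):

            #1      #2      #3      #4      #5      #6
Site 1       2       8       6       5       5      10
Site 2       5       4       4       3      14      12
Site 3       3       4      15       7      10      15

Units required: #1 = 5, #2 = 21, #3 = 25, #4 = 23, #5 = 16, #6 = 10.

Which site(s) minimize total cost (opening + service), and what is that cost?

Open Site 2 only; minimum total cost 723.

For any fixed open set, each neighborhood goes to its cheapest open site; total = fixed + service.
{Site 2}: #1→Site 2 5·5=25, #2→Site 2 4·21=84, #3→Site 2 4·25=100, #4→Site 2 3·23=69, #5→Site 2 14·16=224, #6→Site 2 12·10=120. Service 622; fixed 101; total 723.
{Site 1, Site 2}: #1→Site 1 2·5=10, #2→Site 2 4·21=84, #3→Site 2 4·25=100, #4→Site 2 3·23=69, #5→Site 1 5·16=80, #6→Site 1 10·10=100. Service 443; fixed 331; total 774.
{Site 2, Site 3}: #1→Site 3 3·5=15, #2→Site 2 4·21=84, #3→Site 2 4·25=100, #4→Site 2 3·23=69, #5→Site 3 10·16=160, #6→Site 2 12·10=120. Service 548; fixed 275; total 823.
{Site 1, Site 2, Site 3}: service 443 + fixed 505 = 948
No other subset beats 723.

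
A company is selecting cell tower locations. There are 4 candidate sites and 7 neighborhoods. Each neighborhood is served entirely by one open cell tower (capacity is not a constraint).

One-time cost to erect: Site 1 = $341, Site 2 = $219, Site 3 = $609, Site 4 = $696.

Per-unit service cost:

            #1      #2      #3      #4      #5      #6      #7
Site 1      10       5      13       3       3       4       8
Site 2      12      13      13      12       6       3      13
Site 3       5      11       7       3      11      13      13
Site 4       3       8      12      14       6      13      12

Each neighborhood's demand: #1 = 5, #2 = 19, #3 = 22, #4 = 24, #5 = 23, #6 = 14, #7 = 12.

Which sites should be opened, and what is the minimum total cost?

For any fixed open set, each neighborhood goes to its cheapest open site; total = fixed + service.
{Site 1}: #1→Site 1 10·5=50, #2→Site 1 5·19=95, #3→Site 1 13·22=286, #4→Site 1 3·24=72, #5→Site 1 3·23=69, #6→Site 1 4·14=56, #7→Site 1 8·12=96. Service 724; fixed 341; total 1065.
{Site 1, Site 2}: service 710 + fixed 560 = 1270
{Site 2}: #1→Site 2 12·5=60, #2→Site 2 13·19=247, #3→Site 2 13·22=286, #4→Site 2 12·24=288, #5→Site 2 6·23=138, #6→Site 2 3·14=42, #7→Site 2 13·12=156. Service 1217; fixed 219; total 1436.
{Site 1, Site 2, Site 3, Site 4}: service 543 + fixed 1865 = 2408
No other subset beats 1065.

Open Site 1 only; minimum total cost 1065.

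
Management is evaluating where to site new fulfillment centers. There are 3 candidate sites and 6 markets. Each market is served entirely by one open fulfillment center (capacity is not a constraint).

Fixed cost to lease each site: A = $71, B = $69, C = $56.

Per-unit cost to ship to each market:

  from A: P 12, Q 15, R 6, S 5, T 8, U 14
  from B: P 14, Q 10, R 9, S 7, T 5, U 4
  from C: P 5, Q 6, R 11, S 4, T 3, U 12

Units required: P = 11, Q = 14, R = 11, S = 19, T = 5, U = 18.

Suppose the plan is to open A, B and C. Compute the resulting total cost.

Each market is assigned to its cheapest site among the open ones.
{A, B, C}: P→C 5·11=55, Q→C 6·14=84, R→A 6·11=66, S→C 4·19=76, T→C 3·5=15, U→B 4·18=72. Service 368; fixed 196; total 564.

Total cost: 564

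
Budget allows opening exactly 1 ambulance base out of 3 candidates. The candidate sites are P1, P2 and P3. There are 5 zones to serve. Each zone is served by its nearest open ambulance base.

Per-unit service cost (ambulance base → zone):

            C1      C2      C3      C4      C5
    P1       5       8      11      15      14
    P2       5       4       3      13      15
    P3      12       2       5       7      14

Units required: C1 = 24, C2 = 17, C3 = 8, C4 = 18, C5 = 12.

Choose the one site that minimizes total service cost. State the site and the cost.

Choose P2 only; total service cost 626.

With exactly 1 open, each zone uses its cheapest among the chosen.
{P2}: C1→P2 5·24=120, C2→P2 4·17=68, C3→P2 3·8=24, C4→P2 13·18=234, C5→P2 15·12=180. Service cost 626.
{P3}: service cost 656
{P1}: service cost 782
Among all 3 size-1 choices, {P2} is lowest.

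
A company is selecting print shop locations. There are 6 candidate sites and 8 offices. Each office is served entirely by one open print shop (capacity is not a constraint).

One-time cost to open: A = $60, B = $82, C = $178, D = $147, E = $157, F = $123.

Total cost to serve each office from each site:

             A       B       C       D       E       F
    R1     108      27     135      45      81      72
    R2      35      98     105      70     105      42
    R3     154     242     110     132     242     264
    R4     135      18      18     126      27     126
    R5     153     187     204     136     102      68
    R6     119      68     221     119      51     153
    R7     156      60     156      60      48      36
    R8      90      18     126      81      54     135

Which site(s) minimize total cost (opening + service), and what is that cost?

For any fixed open set, each office goes to its cheapest open site; total = fixed + service.
{A, B}: R1→B 27, R2→A 35, R3→A 154, R4→B 18, R5→A 153, R6→B 68, R7→B 60, R8→B 18. Service 533; fixed 142; total 675.
{A, B, F}: service 424 + fixed 265 = 689
{B, F}: R1→B 27, R2→F 42, R3→B 242, R4→B 18, R5→F 68, R6→B 68, R7→F 36, R8→B 18. Service 519; fixed 205; total 724.
{A, B, C, D, E, F}: service 363 + fixed 747 = 1110
No other subset beats 675.

Open A and B; minimum total cost 675.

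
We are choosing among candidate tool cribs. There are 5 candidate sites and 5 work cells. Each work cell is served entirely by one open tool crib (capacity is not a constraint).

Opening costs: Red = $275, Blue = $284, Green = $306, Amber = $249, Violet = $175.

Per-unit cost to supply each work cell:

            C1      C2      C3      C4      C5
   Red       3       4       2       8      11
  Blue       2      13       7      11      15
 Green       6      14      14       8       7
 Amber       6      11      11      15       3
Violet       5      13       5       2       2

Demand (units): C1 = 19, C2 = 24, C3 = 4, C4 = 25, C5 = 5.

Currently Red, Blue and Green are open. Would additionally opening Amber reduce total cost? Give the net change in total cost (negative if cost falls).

No — net change +229 (cost rises by 229).

Current service cost with {Red, Blue, Green}: 377.
Adding Amber: each work cell re-picks its cheapest; new service cost 357, saving 20.
Extra fixed cost: 249. Net change = 249 − 20 = 229.
(Totals: 1242 → 1471.)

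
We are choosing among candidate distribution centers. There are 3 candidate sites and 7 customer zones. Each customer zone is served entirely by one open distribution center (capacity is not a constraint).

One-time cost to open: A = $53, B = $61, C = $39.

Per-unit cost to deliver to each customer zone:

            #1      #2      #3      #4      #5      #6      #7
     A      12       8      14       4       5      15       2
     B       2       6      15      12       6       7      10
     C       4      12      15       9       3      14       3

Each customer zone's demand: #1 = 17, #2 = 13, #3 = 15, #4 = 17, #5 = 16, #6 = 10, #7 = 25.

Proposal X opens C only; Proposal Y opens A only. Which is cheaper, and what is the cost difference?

Proposal X: {C}: #1→C 4·17=68, #2→C 12·13=156, #3→C 15·15=225, #4→C 9·17=153, #5→C 3·16=48, #6→C 14·10=140, #7→C 3·25=75. Service 865; fixed 39; total 904.
Proposal Y: {A}: #1→A 12·17=204, #2→A 8·13=104, #3→A 14·15=210, #4→A 4·17=68, #5→A 5·16=80, #6→A 15·10=150, #7→A 2·25=50. Service 866; fixed 53; total 919.
Difference: |904 − 919| = 15.

Proposal X is cheaper by 15.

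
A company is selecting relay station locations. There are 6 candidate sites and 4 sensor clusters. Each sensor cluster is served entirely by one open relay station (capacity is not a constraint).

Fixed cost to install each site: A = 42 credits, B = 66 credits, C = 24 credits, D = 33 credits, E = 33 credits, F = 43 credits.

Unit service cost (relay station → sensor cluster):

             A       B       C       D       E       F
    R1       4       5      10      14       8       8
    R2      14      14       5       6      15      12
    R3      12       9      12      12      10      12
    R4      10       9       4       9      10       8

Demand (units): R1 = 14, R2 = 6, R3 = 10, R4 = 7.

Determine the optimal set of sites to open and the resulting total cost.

Open A and C; minimum total cost 300.

For any fixed open set, each sensor cluster goes to its cheapest open site; total = fixed + service.
{A, C}: R1→A 4·14=56, R2→C 5·6=30, R3→A 12·10=120, R4→C 4·7=28. Service 234; fixed 66; total 300.
{B, C}: R1→B 5·14=70, R2→C 5·6=30, R3→B 9·10=90, R4→C 4·7=28. Service 218; fixed 90; total 308.
{A, C, E}: service 214 + fixed 99 = 313
{A, B, C, D, E, F}: R1→A 4·14=56, R2→C 5·6=30, R3→B 9·10=90, R4→C 4·7=28. Service 204; fixed 241; total 445.
No other subset beats 300.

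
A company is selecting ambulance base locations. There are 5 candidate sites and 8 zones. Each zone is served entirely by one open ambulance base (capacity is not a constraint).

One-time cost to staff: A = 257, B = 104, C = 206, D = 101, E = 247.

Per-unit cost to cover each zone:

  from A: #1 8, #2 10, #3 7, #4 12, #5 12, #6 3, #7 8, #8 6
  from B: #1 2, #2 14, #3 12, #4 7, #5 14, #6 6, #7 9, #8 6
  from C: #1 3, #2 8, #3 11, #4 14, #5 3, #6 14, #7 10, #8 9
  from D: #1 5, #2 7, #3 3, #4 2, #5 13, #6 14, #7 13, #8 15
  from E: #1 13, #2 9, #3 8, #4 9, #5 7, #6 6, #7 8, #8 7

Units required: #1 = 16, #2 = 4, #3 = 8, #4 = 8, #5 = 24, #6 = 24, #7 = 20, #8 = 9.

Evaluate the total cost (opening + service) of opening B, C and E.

Total cost: 1171

Each zone is assigned to its cheapest site among the open ones.
{B, C, E}: #1→B 2·16=32, #2→C 8·4=32, #3→E 8·8=64, #4→B 7·8=56, #5→C 3·24=72, #6→B 6·24=144, #7→E 8·20=160, #8→B 6·9=54. Service 614; fixed 557; total 1171.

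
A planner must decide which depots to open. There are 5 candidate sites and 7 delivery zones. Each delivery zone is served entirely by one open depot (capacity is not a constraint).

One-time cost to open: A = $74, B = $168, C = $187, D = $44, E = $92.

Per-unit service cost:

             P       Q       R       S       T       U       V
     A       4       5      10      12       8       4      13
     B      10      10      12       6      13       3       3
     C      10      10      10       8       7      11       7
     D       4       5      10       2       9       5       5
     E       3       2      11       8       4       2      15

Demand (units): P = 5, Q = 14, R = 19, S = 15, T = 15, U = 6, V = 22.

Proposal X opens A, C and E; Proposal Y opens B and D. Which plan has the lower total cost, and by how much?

Proposal X: {A, C, E}: P→E 3·5=15, Q→E 2·14=28, R→A 10·19=190, S→C 8·15=120, T→E 4·15=60, U→E 2·6=12, V→C 7·22=154. Service 579; fixed 353; total 932.
Proposal Y: {B, D}: P→D 4·5=20, Q→D 5·14=70, R→D 10·19=190, S→D 2·15=30, T→D 9·15=135, U→B 3·6=18, V→B 3·22=66. Service 529; fixed 212; total 741.
Difference: |932 − 741| = 191.

Proposal Y is cheaper by 191.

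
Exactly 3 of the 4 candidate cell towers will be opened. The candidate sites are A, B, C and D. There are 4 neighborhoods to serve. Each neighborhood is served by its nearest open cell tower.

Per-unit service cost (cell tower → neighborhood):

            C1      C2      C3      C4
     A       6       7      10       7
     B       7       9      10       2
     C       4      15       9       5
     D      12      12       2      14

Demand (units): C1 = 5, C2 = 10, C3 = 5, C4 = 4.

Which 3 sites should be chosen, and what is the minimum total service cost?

Choose A, B and D; total service cost 118.

With exactly 3 open, each neighborhood uses its cheapest among the chosen.
{A, B, D}: C1→A 6·5=30, C2→A 7·10=70, C3→D 2·5=10, C4→B 2·4=8. Service cost 118.
{A, C, D}: service cost 120
{B, C, D}: service cost 128
Among all 4 size-3 choices, {A, B, D} is lowest.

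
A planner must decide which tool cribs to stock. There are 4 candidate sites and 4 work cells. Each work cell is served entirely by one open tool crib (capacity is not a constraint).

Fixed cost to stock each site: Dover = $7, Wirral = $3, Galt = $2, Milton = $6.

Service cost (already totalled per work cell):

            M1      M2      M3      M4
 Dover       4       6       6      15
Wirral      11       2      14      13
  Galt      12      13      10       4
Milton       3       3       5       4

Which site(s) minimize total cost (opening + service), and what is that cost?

For any fixed open set, each work cell goes to its cheapest open site; total = fixed + service.
{Milton}: M1→Milton 3, M2→Milton 3, M3→Milton 5, M4→Milton 4. Service 15; fixed 6; total 21.
{Wirral, Milton}: M1→Milton 3, M2→Wirral 2, M3→Milton 5, M4→Milton 4. Service 14; fixed 9; total 23.
{Galt, Milton}: M1→Milton 3, M2→Milton 3, M3→Milton 5, M4→Galt 4. Service 15; fixed 8; total 23.
{Dover, Wirral, Galt, Milton}: service 14 + fixed 18 = 32
No other subset beats 21.

Open Milton only; minimum total cost 21.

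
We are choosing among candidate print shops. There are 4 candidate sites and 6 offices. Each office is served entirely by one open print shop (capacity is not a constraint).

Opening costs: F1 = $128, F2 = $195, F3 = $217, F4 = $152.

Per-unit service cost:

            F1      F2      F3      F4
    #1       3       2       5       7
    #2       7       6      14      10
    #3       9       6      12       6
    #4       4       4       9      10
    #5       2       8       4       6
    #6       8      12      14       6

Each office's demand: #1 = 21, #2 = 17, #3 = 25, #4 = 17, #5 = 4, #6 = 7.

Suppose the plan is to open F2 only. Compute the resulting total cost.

Total cost: 673

Each office is assigned to its cheapest site among the open ones.
{F2}: #1→F2 2·21=42, #2→F2 6·17=102, #3→F2 6·25=150, #4→F2 4·17=68, #5→F2 8·4=32, #6→F2 12·7=84. Service 478; fixed 195; total 673.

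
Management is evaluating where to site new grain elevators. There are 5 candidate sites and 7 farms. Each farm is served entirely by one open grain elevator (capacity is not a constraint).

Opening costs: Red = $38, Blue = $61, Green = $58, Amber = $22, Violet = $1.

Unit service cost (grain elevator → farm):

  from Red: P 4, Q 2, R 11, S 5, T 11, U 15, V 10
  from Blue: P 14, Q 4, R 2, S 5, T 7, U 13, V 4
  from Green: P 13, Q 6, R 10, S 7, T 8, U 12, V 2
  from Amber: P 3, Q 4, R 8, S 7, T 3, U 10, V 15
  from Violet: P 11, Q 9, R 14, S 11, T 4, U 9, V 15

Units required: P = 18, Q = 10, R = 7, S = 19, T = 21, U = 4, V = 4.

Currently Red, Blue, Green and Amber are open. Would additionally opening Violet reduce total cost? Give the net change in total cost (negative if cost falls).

Yes — net change −3 (cost falls by 3).

Current service cost with {Red, Blue, Green, Amber}: 294.
Adding Violet: each farm re-picks its cheapest; new service cost 290, saving 4.
Extra fixed cost: 1. Net change = 1 − 4 = -3.
(Totals: 473 → 470.)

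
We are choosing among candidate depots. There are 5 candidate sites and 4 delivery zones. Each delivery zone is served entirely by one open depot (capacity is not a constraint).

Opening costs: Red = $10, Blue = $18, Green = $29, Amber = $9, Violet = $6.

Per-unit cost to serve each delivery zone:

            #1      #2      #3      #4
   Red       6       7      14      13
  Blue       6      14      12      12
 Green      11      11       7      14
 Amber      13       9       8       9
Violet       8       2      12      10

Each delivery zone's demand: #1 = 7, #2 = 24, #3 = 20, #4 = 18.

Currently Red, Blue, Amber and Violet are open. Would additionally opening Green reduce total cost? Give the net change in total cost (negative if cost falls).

No — net change +9 (cost rises by 9).

Current service cost with {Red, Blue, Amber, Violet}: 412.
Adding Green: each delivery zone re-picks its cheapest; new service cost 392, saving 20.
Extra fixed cost: 29. Net change = 29 − 20 = 9.
(Totals: 455 → 464.)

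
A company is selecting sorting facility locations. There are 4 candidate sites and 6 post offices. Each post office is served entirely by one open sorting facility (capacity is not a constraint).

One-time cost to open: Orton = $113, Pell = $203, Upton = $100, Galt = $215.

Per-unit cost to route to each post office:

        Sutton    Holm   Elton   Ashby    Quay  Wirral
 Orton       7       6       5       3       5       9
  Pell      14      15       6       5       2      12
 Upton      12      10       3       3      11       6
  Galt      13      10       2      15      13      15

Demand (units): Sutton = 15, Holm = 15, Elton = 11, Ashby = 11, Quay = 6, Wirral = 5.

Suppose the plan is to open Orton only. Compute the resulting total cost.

Total cost: 471

Each post office is assigned to its cheapest site among the open ones.
{Orton}: Sutton→Orton 7·15=105, Holm→Orton 6·15=90, Elton→Orton 5·11=55, Ashby→Orton 3·11=33, Quay→Orton 5·6=30, Wirral→Orton 9·5=45. Service 358; fixed 113; total 471.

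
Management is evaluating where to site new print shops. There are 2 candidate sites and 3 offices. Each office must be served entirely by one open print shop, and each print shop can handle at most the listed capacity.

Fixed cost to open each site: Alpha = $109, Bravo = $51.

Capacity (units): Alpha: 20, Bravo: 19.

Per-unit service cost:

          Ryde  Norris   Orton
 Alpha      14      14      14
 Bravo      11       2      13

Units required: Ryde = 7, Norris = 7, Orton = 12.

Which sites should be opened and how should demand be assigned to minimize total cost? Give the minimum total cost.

Open {Alpha, Bravo}: Ryde→Bravo 11·7=77, Norris→Bravo 2·7=14, Orton→Alpha 14·12=168.
Loads: Alpha carries 12/20, Bravo carries 14/19. Service 259; fixed 160; total 419.
Next best feasible plan costs 428.

Minimum total cost: 419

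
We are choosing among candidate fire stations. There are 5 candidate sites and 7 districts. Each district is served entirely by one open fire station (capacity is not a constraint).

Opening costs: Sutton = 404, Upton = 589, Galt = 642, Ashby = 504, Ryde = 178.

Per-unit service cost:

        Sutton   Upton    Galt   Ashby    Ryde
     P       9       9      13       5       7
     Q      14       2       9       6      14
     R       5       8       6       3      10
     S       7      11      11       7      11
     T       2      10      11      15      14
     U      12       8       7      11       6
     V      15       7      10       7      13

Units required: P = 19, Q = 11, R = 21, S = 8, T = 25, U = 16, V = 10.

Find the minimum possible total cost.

Minimum total cost: 1282

For any fixed open set, each district goes to its cheapest open site; total = fixed + service.
{Sutton}: P→Sutton 9·19=171, Q→Sutton 14·11=154, R→Sutton 5·21=105, S→Sutton 7·8=56, T→Sutton 2·25=50, U→Sutton 12·16=192, V→Sutton 15·10=150. Service 878; fixed 404; total 1282.
{Sutton, Ryde}: P→Ryde 7·19=133, Q→Sutton 14·11=154, R→Sutton 5·21=105, S→Sutton 7·8=56, T→Sutton 2·25=50, U→Ryde 6·16=96, V→Ryde 13·10=130. Service 724; fixed 582; total 1306.
{Ryde}: P→Ryde 7·19=133, Q→Ryde 14·11=154, R→Ryde 10·21=210, S→Ryde 11·8=88, T→Ryde 14·25=350, U→Ryde 6·16=96, V→Ryde 13·10=130. Service 1161; fixed 178; total 1339.
{Sutton, Upton, Galt, Ashby, Ryde}: service 452 + fixed 2317 = 2769
No other subset beats 1282.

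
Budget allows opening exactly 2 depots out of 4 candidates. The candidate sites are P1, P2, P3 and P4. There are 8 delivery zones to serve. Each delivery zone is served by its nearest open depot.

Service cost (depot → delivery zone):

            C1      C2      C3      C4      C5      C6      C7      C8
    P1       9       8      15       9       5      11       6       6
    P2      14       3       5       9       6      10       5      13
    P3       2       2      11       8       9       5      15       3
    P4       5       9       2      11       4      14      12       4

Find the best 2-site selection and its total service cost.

Choose P2 and P3; total service cost 36.

With exactly 2 open, each delivery zone uses its cheapest among the chosen.
{P2, P3}: C1→P3 2, C2→P3 2, C3→P2 5, C4→P3 8, C5→P2 6, C6→P3 5, C7→P2 5, C8→P3 3. Service cost 36.
{P3, P4}: service cost 38
{P1, P3}: service cost 42
Among all 6 size-2 choices, {P2, P3} is lowest.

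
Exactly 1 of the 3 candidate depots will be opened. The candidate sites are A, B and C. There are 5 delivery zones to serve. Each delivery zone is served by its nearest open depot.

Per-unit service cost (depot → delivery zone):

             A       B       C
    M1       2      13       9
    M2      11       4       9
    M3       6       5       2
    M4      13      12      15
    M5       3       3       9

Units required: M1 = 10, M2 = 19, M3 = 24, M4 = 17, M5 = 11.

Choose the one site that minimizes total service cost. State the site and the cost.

With exactly 1 open, each delivery zone uses its cheapest among the chosen.
{B}: M1→B 13·10=130, M2→B 4·19=76, M3→B 5·24=120, M4→B 12·17=204, M5→B 3·11=33. Service cost 563.
{A}: service cost 627
{C}: service cost 663
Among all 3 size-1 choices, {B} is lowest.

Choose B only; total service cost 563.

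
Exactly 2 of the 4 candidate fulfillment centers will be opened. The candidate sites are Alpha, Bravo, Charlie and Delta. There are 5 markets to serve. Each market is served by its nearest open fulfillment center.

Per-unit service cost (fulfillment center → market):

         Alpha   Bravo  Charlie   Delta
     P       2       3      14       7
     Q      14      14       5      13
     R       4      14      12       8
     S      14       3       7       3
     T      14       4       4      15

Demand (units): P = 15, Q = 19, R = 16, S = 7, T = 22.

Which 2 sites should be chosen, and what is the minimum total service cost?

With exactly 2 open, each market uses its cheapest among the chosen.
{Alpha, Charlie}: P→Alpha 2·15=30, Q→Charlie 5·19=95, R→Alpha 4·16=64, S→Charlie 7·7=49, T→Charlie 4·22=88. Service cost 326.
{Charlie, Delta}: service cost 437
{Bravo, Charlie}: service cost 441
Among all 6 size-2 choices, {Alpha, Charlie} is lowest.

Choose Alpha and Charlie; total service cost 326.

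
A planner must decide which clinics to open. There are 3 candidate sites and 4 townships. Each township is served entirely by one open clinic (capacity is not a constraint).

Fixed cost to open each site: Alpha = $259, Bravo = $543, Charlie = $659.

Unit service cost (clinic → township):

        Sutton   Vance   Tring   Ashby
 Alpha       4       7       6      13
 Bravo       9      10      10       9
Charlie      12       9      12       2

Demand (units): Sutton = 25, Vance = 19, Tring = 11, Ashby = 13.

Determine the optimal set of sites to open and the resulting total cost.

Open Alpha only; minimum total cost 727.

For any fixed open set, each township goes to its cheapest open site; total = fixed + service.
{Alpha}: Sutton→Alpha 4·25=100, Vance→Alpha 7·19=133, Tring→Alpha 6·11=66, Ashby→Alpha 13·13=169. Service 468; fixed 259; total 727.
{Bravo}: service 642 + fixed 543 = 1185
{Alpha, Bravo}: service 416 + fixed 802 = 1218
{Alpha, Bravo, Charlie}: Sutton→Alpha 4·25=100, Vance→Alpha 7·19=133, Tring→Alpha 6·11=66, Ashby→Charlie 2·13=26. Service 325; fixed 1461; total 1786.
(All 7 nonempty subsets were checked; Alpha only is lowest.)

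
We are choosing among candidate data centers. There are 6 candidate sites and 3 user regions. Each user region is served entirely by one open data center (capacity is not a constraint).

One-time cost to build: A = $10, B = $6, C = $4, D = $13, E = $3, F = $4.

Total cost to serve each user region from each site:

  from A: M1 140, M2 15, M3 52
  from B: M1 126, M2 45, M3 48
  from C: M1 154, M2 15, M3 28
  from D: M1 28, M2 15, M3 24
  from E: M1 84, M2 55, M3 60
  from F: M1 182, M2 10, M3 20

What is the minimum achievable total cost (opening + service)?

For any fixed open set, each user region goes to its cheapest open site; total = fixed + service.
{D, F}: M1→D 28, M2→F 10, M3→F 20. Service 58; fixed 17; total 75.
{D, E, F}: M1→D 28, M2→F 10, M3→F 20. Service 58; fixed 20; total 78.
{C, D, F}: service 58 + fixed 21 = 79
{A, B, C, D, E, F}: service 58 + fixed 40 = 98
No other subset beats 75.

Minimum total cost: 75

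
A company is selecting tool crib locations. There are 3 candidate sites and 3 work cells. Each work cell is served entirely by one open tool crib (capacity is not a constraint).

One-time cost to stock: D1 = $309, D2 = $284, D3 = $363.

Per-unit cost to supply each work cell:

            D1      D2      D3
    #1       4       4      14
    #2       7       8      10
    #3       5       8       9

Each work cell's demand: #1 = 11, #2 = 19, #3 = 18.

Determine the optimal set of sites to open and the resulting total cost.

Open D1 only; minimum total cost 576.

For any fixed open set, each work cell goes to its cheapest open site; total = fixed + service.
{D1}: #1→D1 4·11=44, #2→D1 7·19=133, #3→D1 5·18=90. Service 267; fixed 309; total 576.
{D2}: #1→D2 4·11=44, #2→D2 8·19=152, #3→D2 8·18=144. Service 340; fixed 284; total 624.
{D1, D2}: service 267 + fixed 593 = 860
{D1, D2, D3}: #1→D1 4·11=44, #2→D1 7·19=133, #3→D1 5·18=90. Service 267; fixed 956; total 1223.
(All 7 nonempty subsets were checked; D1 only is lowest.)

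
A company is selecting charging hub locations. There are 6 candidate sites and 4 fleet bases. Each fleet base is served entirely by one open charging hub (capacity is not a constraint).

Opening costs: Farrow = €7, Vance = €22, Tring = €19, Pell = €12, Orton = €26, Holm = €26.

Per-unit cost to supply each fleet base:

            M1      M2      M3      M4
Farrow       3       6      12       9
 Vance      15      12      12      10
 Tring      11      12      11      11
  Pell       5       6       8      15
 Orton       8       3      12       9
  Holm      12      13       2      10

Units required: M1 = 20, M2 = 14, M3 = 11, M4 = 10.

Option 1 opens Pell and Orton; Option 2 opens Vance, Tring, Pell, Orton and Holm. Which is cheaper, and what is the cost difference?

Option 1: {Pell, Orton}: M1→Pell 5·20=100, M2→Orton 3·14=42, M3→Pell 8·11=88, M4→Orton 9·10=90. Service 320; fixed 38; total 358.
Option 2: {Vance, Tring, Pell, Orton, Holm}: M1→Pell 5·20=100, M2→Orton 3·14=42, M3→Holm 2·11=22, M4→Orton 9·10=90. Service 254; fixed 105; total 359.
Difference: |358 − 359| = 1.

Option 1 is cheaper by 1.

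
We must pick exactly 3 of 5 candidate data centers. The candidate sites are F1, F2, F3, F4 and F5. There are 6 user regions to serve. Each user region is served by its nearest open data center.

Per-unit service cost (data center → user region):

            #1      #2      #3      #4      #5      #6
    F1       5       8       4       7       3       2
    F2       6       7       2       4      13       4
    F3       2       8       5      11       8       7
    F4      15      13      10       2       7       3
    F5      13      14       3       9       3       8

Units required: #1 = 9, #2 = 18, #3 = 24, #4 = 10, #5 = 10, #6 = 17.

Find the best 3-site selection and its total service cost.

Choose F1, F2 and F3; total service cost 296.

With exactly 3 open, each user region uses its cheapest among the chosen.
{F1, F2, F3}: #1→F3 2·9=18, #2→F2 7·18=126, #3→F2 2·24=48, #4→F2 4·10=40, #5→F1 3·10=30, #6→F1 2·17=34. Service cost 296.
{F1, F2, F4}: service cost 303
{F1, F2, F5}: service cost 323
Among all 10 size-3 choices, {F1, F2, F3} is lowest.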